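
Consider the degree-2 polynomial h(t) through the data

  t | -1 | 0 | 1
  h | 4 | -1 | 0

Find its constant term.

L_0(t) = t(t - 1) / [2] = (1/2)t^2 - (1/2)t
L_1(t) = (t + 1)(t - 1) / [-1] = -t^2 + 1
L_2(t) = (t + 1)t / [2] = (1/2)t^2 + (1/2)t
h(t) = 4·L_0 + (-1)·L_1 + 0·L_2
Only the constant term is needed; take it from each L_i and combine:
4·(0) + (-1)·(1) + 0·(0) = -1

-1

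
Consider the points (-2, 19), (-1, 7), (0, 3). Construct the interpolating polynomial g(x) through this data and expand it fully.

L_0(x) = (x + 1)x / [2] = (1/2)x^2 + (1/2)x
L_1(x) = (x + 2)x / [-1] = -x^2 - 2x
L_2(x) = (x + 2)(x + 1) / [2] = (1/2)x^2 + (3/2)x + 1
g(x) = 19·L_0 + 7·L_1 + 3·L_2
  19·L_0(x) = (19/2)x^2 + (19/2)x
  7·L_1(x) = -7x^2 - 14x
  3·L_2(x) = (3/2)x^2 + (9/2)x + 3
Adding term by term: 4x^2 + 3

g(x) = 4x^2 + 3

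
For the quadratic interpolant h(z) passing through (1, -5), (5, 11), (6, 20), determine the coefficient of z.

-2

L_0(z) = (z - 5)(z - 6) / [20] = (1/20)z^2 - (11/20)z + 3/2
L_1(z) = (z - 1)(z - 6) / [-4] = -(1/4)z^2 + (7/4)z - 3/2
L_2(z) = (z - 1)(z - 5) / [5] = (1/5)z^2 - (6/5)z + 1
h(z) = (-5)·L_0 + 11·L_1 + 20·L_2
Only the coefficient of z is needed; take it from each L_i and combine:
(-5)·(-11/20) + 11·(7/4) + 20·(-6/5) = -2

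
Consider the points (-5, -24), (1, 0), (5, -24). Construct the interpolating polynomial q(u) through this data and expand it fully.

q(u) = -u^2 + 1

L_0(u) = (u - 1)(u - 5) / [60] = (1/60)u^2 - (1/10)u + 1/12
L_1(u) = (u + 5)(u - 5) / [-24] = -(1/24)u^2 + 25/24
L_2(u) = (u + 5)(u - 1) / [40] = (1/40)u^2 + (1/10)u - 1/8
q(u) = (-24)·L_0 + 0·L_1 + (-24)·L_2
  (-24)·L_0(u) = -(2/5)u^2 + (12/5)u - 2
  0·L_1(u) = 0
  (-24)·L_2(u) = -(3/5)u^2 - (12/5)u + 3
Adding term by term: -u^2 + 1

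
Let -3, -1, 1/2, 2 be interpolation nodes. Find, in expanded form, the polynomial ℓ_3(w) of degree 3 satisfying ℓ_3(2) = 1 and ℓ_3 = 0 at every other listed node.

ℓ_3(w) = (w + 3)(w + 1)(w - 1/2) / [(5)·(3)·(3/2)]
       = (w^3 + (7/2)w^2 + w - 3/2) / (45/2)

ℓ_3(w) = (2/45)w^3 + (7/45)w^2 + (2/45)w - 1/15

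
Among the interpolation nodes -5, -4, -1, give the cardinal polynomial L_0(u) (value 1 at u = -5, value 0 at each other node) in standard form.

L_0(u) = (1/4)u^2 + (5/4)u + 1

L_0(u) = (u + 4)(u + 1) / [(-1)·(-4)]
       = (u^2 + 5u + 4) / (4)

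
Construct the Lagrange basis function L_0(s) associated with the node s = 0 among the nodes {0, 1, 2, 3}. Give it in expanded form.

L_0(s) = (s - 1)(s - 2)(s - 3) / [(-1)·(-2)·(-3)]
       = (s^3 - 6s^2 + 11s - 6) / (-6)

L_0(s) = -(1/6)s^3 + s^2 - (11/6)s + 1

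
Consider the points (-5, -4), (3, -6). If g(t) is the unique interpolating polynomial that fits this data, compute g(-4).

L_0(-4) = (-7)/[(-8)] = 7/8
L_1(-4) = (1)/[(8)] = 1/8
Sum: (-4)·(7/8) + (-6)·(1/8) = -17/4

-17/4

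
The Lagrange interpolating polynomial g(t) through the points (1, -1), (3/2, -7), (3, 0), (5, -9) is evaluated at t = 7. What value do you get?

-1116/7

Evaluate each Lagrange basis at t = 7:
L_0(7) = (11/2)·(4)·(2)/[(-1/2)·(-2)·(-4)] = -11
L_1(7) = (6)·(4)·(2)/[(1/2)·(-3/2)·(-7/2)] = 128/7
L_2(7) = (6)·(11/2)·(2)/[(2)·(3/2)·(-2)] = -11
L_3(7) = (6)·(11/2)·(4)/[(4)·(7/2)·(2)] = 33/7
Sum: (-1)·(-11) + (-7)·(128/7) + 0 + (-9)·(33/7) = -1116/7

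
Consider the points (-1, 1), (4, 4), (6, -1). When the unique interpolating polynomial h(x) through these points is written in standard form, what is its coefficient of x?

27/14

Build the Lagrange basis polynomials:
L_0(x) = (x - 4)(x - 6) / [35] = (1/35)x^2 - (2/7)x + 24/35
L_1(x) = (x + 1)(x - 6) / [-10] = -(1/10)x^2 + (1/2)x + 3/5
L_2(x) = (x + 1)(x - 4) / [14] = (1/14)x^2 - (3/14)x - 2/7
h(x) = 1·L_0 + 4·L_1 + (-1)·L_2
Only the coefficient of x is needed; take it from each L_i and combine:
1·(-2/7) + 4·(1/2) + (-1)·(-3/14) = 27/14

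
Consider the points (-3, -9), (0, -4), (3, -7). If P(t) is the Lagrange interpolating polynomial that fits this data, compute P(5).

L_0(5) = (5)·(2)/[(-3)·(-6)] = 5/9
L_1(5) = (8)·(2)/[(3)·(-3)] = -16/9
L_2(5) = (8)·(5)/[(6)·(3)] = 20/9
Sum: (-9)·(5/9) + (-4)·(-16/9) + (-7)·(20/9) = -121/9

-121/9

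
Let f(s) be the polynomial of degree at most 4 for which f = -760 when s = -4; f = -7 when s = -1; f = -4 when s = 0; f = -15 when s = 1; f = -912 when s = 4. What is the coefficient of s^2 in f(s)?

Build the Lagrange basis polynomials:
L_0(s) = (s + 1)s(s - 1)(s - 4) / [480] = (1/480)s^4 - (1/120)s^3 - (1/480)s^2 + (1/120)s
L_1(s) = (s + 4)s(s - 1)(s - 4) / [-30] = -(1/30)s^4 + (1/30)s^3 + (8/15)s^2 - (8/15)s
L_2(s) = (s + 4)(s + 1)(s - 1)(s - 4) / [16] = (1/16)s^4 - (17/16)s^2 + 1
L_3(s) = (s + 4)(s + 1)s(s - 4) / [-30] = -(1/30)s^4 - (1/30)s^3 + (8/15)s^2 + (8/15)s
L_4(s) = (s + 4)(s + 1)s(s - 1) / [480] = (1/480)s^4 + (1/120)s^3 - (1/480)s^2 - (1/120)s
f(s) = (-760)·L_0 + (-7)·L_1 + (-4)·L_2 + (-15)·L_3 + (-912)·L_4
Only the coefficient of s^2 is needed; take it from each L_i and combine:
(-760)·(-1/480) + (-7)·(8/15) + (-4)·(-17/16) + (-15)·(8/15) + (-912)·(-1/480) = -4

-4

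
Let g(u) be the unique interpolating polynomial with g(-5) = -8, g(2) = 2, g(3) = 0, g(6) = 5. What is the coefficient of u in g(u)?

Build the Lagrange basis polynomials:
L_0(u) = (u - 2)(u - 3)(u - 6) / [-616] = -(1/616)u^3 + (1/56)u^2 - (9/154)u + 9/154
L_1(u) = (u + 5)(u - 3)(u - 6) / [28] = (1/28)u^3 - (1/7)u^2 - (27/28)u + 45/14
L_2(u) = (u + 5)(u - 2)(u - 6) / [-24] = -(1/24)u^3 + (1/8)u^2 + (7/6)u - 5/2
L_3(u) = (u + 5)(u - 2)(u - 3) / [132] = (1/132)u^3 - (19/132)u + 5/22
g(u) = (-8)·L_0 + 2·L_1 + 0·L_2 + 5·L_3
Only the coefficient of u is needed; take it from each L_i and combine:
(-8)·(-9/154) + 2·(-27/28) + 0·(7/6) + 5·(-19/132) = -2015/924

-2015/924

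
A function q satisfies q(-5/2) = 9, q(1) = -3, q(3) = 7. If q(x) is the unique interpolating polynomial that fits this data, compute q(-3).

L_0(-3) = (-4)·(-6)/[(-7/2)·(-11/2)] = 96/77
L_1(-3) = (-1/2)·(-6)/[(7/2)·(-2)] = -3/7
L_2(-3) = (-1/2)·(-4)/[(11/2)·(2)] = 2/11
Sum: 9·(96/77) + (-3)·(-3/7) + 7·(2/11) = 1061/77

1061/77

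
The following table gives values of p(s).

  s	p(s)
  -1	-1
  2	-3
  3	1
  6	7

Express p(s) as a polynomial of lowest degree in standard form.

p(s) = -(5/21)s^3 + (89/42)s^2 - (29/14)s - 38/7

Newton's divided differences:
p[-1,2] = (-3 - (-1)) / (2 - (-1)) = -2/3
p[2,3] = (1 - (-3)) / (3 - 2) = 4
p[3,6] = (7 - 1) / (6 - 3) = 2
p[-1,2,3] = (4 - (-2/3)) / (3 - (-1)) = 7/6
p[2,3,6] = (2 - 4) / (6 - 2) = -1/2
p[-1,2,3,6] = (-1/2 - 7/6) / (6 - (-1)) = -5/21
p(s) = -1 + (-2/3)·(s + 1) + (7/6)·(s + 1)(s - 2) + (-5/21)·(s + 1)(s - 2)(s - 3)
Expanding: p(s) = -(5/21)s^3 + (89/42)s^2 - (29/14)s - 38/7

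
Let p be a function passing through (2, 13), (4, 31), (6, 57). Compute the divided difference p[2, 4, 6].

p[2,4] = (31 - 13) / (4 - 2) = 9
p[4,6] = (57 - 31) / (6 - 4) = 13
p[2,4,6] = (13 - 9) / (6 - 2) = 1

1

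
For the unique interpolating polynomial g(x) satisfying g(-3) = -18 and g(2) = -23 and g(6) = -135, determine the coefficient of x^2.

The leading coefficient equals the top divided difference g[-3,2,6].
g[-3,2] = (-23 - (-18)) / (2 - (-3)) = -1
g[2,6] = (-135 - (-23)) / (6 - 2) = -28
g[-3,2,6] = (-28 - (-1)) / (6 - (-3)) = -3

-3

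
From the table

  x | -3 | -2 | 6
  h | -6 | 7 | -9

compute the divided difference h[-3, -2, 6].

h[-3,-2] = (7 - (-6)) / (-2 - (-3)) = 13
h[-2,6] = (-9 - 7) / (6 - (-2)) = -2
h[-3,-2,6] = (-2 - 13) / (6 - (-3)) = -5/3

-5/3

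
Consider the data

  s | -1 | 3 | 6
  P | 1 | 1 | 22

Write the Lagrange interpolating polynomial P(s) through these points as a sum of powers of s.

P(s) = s^2 - 2s - 2

Build the Lagrange basis polynomials:
L_0(s) = (s - 3)(s - 6) / [28] = (1/28)s^2 - (9/28)s + 9/14
L_1(s) = (s + 1)(s - 6) / [-12] = -(1/12)s^2 + (5/12)s + 1/2
L_2(s) = (s + 1)(s - 3) / [21] = (1/21)s^2 - (2/21)s - 1/7
P(s) = 1·L_0 + 1·L_1 + 22·L_2
  1·L_0(s) = (1/28)s^2 - (9/28)s + 9/14
  1·L_1(s) = -(1/12)s^2 + (5/12)s + 1/2
  22·L_2(s) = (22/21)s^2 - (44/21)s - 22/7
Adding term by term: s^2 - 2s - 2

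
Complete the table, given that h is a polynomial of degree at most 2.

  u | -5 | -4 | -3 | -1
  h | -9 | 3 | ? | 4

55/6

The 3 known values determine h uniquely (degree ≤ 2).
Evaluate each Lagrange basis at u = -3:
L_0(-3) = (1)·(-2)/[(-1)·(-4)] = -1/2
L_1(-3) = (2)·(-2)/[(1)·(-3)] = 4/3
L_2(-3) = (2)·(1)/[(4)·(3)] = 1/6
Sum: (-9)·(-1/2) + 3·(4/3) + 4·(1/6) = 55/6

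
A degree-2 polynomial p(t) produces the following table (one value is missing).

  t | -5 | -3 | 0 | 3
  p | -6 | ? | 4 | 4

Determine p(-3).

The 3 known values determine p uniquely (degree ≤ 2).
Evaluate each Lagrange basis at t = -3:
L_0(-3) = (-3)·(-6)/[(-5)·(-8)] = 9/20
L_1(-3) = (2)·(-6)/[(5)·(-3)] = 4/5
L_2(-3) = (2)·(-3)/[(8)·(3)] = -1/4
Sum: (-6)·(9/20) + 4·(4/5) + 4·(-1/4) = -1/2

-1/2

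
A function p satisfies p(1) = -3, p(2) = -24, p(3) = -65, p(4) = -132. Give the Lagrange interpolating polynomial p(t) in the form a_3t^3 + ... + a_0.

p(t) = -t^3 - 4t^2 - 2t + 4

L_0(t) = (t - 2)(t - 3)(t - 4) / [-6] = -(1/6)t^3 + (3/2)t^2 - (13/3)t + 4
L_1(t) = (t - 1)(t - 3)(t - 4) / [2] = (1/2)t^3 - 4t^2 + (19/2)t - 6
L_2(t) = (t - 1)(t - 2)(t - 4) / [-2] = -(1/2)t^3 + (7/2)t^2 - 7t + 4
L_3(t) = (t - 1)(t - 2)(t - 3) / [6] = (1/6)t^3 - t^2 + (11/6)t - 1
p(t) = (-3)·L_0 + (-24)·L_1 + (-65)·L_2 + (-132)·L_3
  (-3)·L_0(t) = (1/2)t^3 - (9/2)t^2 + 13t - 12
  (-24)·L_1(t) = -12t^3 + 96t^2 - 228t + 144
  (-65)·L_2(t) = (65/2)t^3 - (455/2)t^2 + 455t - 260
  (-132)·L_3(t) = -22t^3 + 132t^2 - 242t + 132
Adding term by term: -t^3 - 4t^2 - 2t + 4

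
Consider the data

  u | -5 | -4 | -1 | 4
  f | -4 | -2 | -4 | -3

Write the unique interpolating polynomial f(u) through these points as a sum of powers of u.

Newton's divided differences:
f[-5,-4] = (-2 - (-4)) / (-4 - (-5)) = 2
f[-4,-1] = (-4 - (-2)) / (-1 - (-4)) = -2/3
f[-1,4] = (-3 - (-4)) / (4 - (-1)) = 1/5
f[-5,-4,-1] = (-2/3 - 2) / (-1 - (-5)) = -2/3
f[-4,-1,4] = (1/5 - (-2/3)) / (4 - (-4)) = 13/120
f[-5,-4,-1,4] = (13/120 - (-2/3)) / (4 - (-5)) = 31/360
f(u) = -4 + 2·(u + 5) + (-2/3)·(u + 5)(u + 4) + (31/360)·(u + 5)(u + 4)(u + 1)
Expanding: f(u) = (31/360)u^3 + (7/36)u^2 - (541/360)u - 101/18

f(u) = (31/360)u^3 + (7/36)u^2 - (541/360)u - 101/18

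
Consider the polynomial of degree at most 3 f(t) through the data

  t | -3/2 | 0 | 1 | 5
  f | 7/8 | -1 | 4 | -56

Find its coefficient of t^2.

L_0(t) = t(t - 1)(t - 5) / [-195/8] = -(8/195)t^3 + (16/65)t^2 - (8/39)t
L_1(t) = (t + 3/2)(t - 1)(t - 5) / [15/2] = (2/15)t^3 - (3/5)t^2 - (8/15)t + 1
L_2(t) = (t + 3/2)t(t - 5) / [-10] = -(1/10)t^3 + (7/20)t^2 + (3/4)t
L_3(t) = (t + 3/2)t(t - 1) / [130] = (1/130)t^3 + (1/260)t^2 - (3/260)t
f(t) = (7/8)·L_0 + (-1)·L_1 + 4·L_2 + (-56)·L_3
Only the coefficient of t^2 is needed; take it from each L_i and combine:
(7/8)·(16/65) + (-1)·(-3/5) + 4·(7/20) + (-56)·(1/260) = 2

2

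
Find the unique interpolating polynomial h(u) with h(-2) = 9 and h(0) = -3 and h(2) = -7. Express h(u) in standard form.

Newton's divided differences:
h[-2,0] = (-3 - 9) / (0 - (-2)) = -6
h[0,2] = (-7 - (-3)) / (2 - 0) = -2
h[-2,0,2] = (-2 - (-6)) / (2 - (-2)) = 1
h(u) = 9 + (-6)·(u + 2) + 1·(u + 2)u
Expanding: h(u) = u^2 - 4u - 3

h(u) = u^2 - 4u - 3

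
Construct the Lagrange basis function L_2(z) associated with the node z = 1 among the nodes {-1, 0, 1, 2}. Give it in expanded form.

L_2(z) = -(1/2)z^3 + (1/2)z^2 + z

L_2(z) = (z + 1)z(z - 2) / [(2)·(1)·(-1)]
       = (z^3 - z^2 - 2z) / (-2)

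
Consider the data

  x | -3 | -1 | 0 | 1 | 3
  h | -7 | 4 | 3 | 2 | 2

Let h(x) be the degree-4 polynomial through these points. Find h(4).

-7/12

Evaluate each Lagrange basis at x = 4:
L_0(4) = (5)·(4)·(3)·(1)/[(-2)·(-3)·(-4)·(-6)] = 5/12
L_1(4) = (7)·(4)·(3)·(1)/[(2)·(-1)·(-2)·(-4)] = -21/4
L_2(4) = (7)·(5)·(3)·(1)/[(3)·(1)·(-1)·(-3)] = 35/3
L_3(4) = (7)·(5)·(4)·(1)/[(4)·(2)·(1)·(-2)] = -35/4
L_4(4) = (7)·(5)·(4)·(3)/[(6)·(4)·(3)·(2)] = 35/12
Sum: (-7)·(5/12) + 4·(-21/4) + 3·(35/3) + 2·(-35/4) + 2·(35/12) = -7/12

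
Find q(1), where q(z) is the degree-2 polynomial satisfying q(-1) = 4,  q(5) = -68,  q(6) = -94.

Evaluate each Lagrange basis at z = 1:
L_0(1) = (-4)·(-5)/[(-6)·(-7)] = 10/21
L_1(1) = (2)·(-5)/[(6)·(-1)] = 5/3
L_2(1) = (2)·(-4)/[(7)·(1)] = -8/7
Sum: 4·(10/21) + (-68)·(5/3) + (-94)·(-8/7) = -4

-4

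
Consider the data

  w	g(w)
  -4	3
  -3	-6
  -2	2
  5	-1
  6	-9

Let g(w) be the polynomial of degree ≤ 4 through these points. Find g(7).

9/14

Evaluate each Lagrange basis at w = 7:
L_0(7) = (10)·(9)·(2)·(1)/[(-1)·(-2)·(-9)·(-10)] = 1
L_1(7) = (11)·(9)·(2)·(1)/[(1)·(-1)·(-8)·(-9)] = -11/4
L_2(7) = (11)·(10)·(2)·(1)/[(2)·(1)·(-7)·(-8)] = 55/28
L_3(7) = (11)·(10)·(9)·(1)/[(9)·(8)·(7)·(-1)] = -55/28
L_4(7) = (11)·(10)·(9)·(2)/[(10)·(9)·(8)·(1)] = 11/4
Sum: 3·(1) + (-6)·(-11/4) + 2·(55/28) + (-1)·(-55/28) + (-9)·(11/4) = 9/14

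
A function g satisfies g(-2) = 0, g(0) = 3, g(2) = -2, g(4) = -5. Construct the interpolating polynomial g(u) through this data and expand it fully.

g(u) = (5/24)u^3 - u^2 - (4/3)u + 3

Build the Lagrange basis polynomials:
L_0(u) = u(u - 2)(u - 4) / [-48] = -(1/48)u^3 + (1/8)u^2 - (1/6)u
L_1(u) = (u + 2)(u - 2)(u - 4) / [16] = (1/16)u^3 - (1/4)u^2 - (1/4)u + 1
L_2(u) = (u + 2)u(u - 4) / [-16] = -(1/16)u^3 + (1/8)u^2 + (1/2)u
L_3(u) = (u + 2)u(u - 2) / [48] = (1/48)u^3 - (1/12)u
g(u) = 0·L_0 + 3·L_1 + (-2)·L_2 + (-5)·L_3
  0·L_0(u) = 0
  3·L_1(u) = (3/16)u^3 - (3/4)u^2 - (3/4)u + 3
  (-2)·L_2(u) = (1/8)u^3 - (1/4)u^2 - u
  (-5)·L_3(u) = -(5/48)u^3 + (5/12)u
Adding term by term: (5/24)u^3 - u^2 - (4/3)u + 3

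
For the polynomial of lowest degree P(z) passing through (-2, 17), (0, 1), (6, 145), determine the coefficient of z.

0

L_0(z) = z(z - 6) / [16] = (1/16)z^2 - (3/8)z
L_1(z) = (z + 2)(z - 6) / [-12] = -(1/12)z^2 + (1/3)z + 1
L_2(z) = (z + 2)z / [48] = (1/48)z^2 + (1/24)z
P(z) = 17·L_0 + 1·L_1 + 145·L_2
Only the coefficient of z is needed; take it from each L_i and combine:
17·(-3/8) + 1·(1/3) + 145·(1/24) = 0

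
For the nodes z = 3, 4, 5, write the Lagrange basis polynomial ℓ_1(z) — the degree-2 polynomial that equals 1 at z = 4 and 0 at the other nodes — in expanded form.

ℓ_1(z) = -z^2 + 8z - 15

ℓ_1(z) = (z - 3)(z - 5) / [(1)·(-1)]
       = (z^2 - 8z + 15) / (-1)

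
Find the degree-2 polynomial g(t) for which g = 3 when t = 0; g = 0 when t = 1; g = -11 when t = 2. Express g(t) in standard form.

Build the Lagrange basis polynomials:
L_0(t) = (t - 1)(t - 2) / [2] = (1/2)t^2 - (3/2)t + 1
L_1(t) = t(t - 2) / [-1] = -t^2 + 2t
L_2(t) = t(t - 1) / [2] = (1/2)t^2 - (1/2)t
g(t) = 3·L_0 + 0·L_1 + (-11)·L_2
  3·L_0(t) = (3/2)t^2 - (9/2)t + 3
  0·L_1(t) = 0
  (-11)·L_2(t) = -(11/2)t^2 + (11/2)t
Adding term by term: -4t^2 + t + 3

g(t) = -4t^2 + t + 3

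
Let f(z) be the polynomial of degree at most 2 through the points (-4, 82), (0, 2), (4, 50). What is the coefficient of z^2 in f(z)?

4

Build the Lagrange basis polynomials:
L_0(z) = z(z - 4) / [32] = (1/32)z^2 - (1/8)z
L_1(z) = (z + 4)(z - 4) / [-16] = -(1/16)z^2 + 1
L_2(z) = (z + 4)z / [32] = (1/32)z^2 + (1/8)z
f(z) = 82·L_0 + 2·L_1 + 50·L_2
Only the coefficient of z^2 is needed; take it from each L_i and combine:
82·(1/32) + 2·(-1/16) + 50·(1/32) = 4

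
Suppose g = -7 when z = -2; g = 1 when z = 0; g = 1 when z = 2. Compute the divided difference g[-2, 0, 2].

-1

g[-2,0] = (1 - (-7)) / (0 - (-2)) = 4
g[0,2] = (1 - 1) / (2 - 0) = 0
g[-2,0,2] = (0 - 4) / (2 - (-2)) = -1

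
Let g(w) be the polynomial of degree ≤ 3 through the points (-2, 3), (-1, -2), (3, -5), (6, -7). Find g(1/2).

-597/112

Evaluate each Lagrange basis at w = 1/2:
L_0(1/2) = (3/2)·(-5/2)·(-11/2)/[(-1)·(-5)·(-8)] = -33/64
L_1(1/2) = (5/2)·(-5/2)·(-11/2)/[(1)·(-4)·(-7)] = 275/224
L_2(1/2) = (5/2)·(3/2)·(-11/2)/[(5)·(4)·(-3)] = 11/32
L_3(1/2) = (5/2)·(3/2)·(-5/2)/[(8)·(7)·(3)] = -25/448
Sum: 3·(-33/64) + (-2)·(275/224) + (-5)·(11/32) + (-7)·(-25/448) = -597/112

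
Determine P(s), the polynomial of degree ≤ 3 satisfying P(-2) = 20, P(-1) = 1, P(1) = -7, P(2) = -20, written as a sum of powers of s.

P(s) = -2s^3 + s^2 - 2s - 4

L_0(s) = (s + 1)(s - 1)(s - 2) / [-12] = -(1/12)s^3 + (1/6)s^2 + (1/12)s - 1/6
L_1(s) = (s + 2)(s - 1)(s - 2) / [6] = (1/6)s^3 - (1/6)s^2 - (2/3)s + 2/3
L_2(s) = (s + 2)(s + 1)(s - 2) / [-6] = -(1/6)s^3 - (1/6)s^2 + (2/3)s + 2/3
L_3(s) = (s + 2)(s + 1)(s - 1) / [12] = (1/12)s^3 + (1/6)s^2 - (1/12)s - 1/6
P(s) = 20·L_0 + 1·L_1 + (-7)·L_2 + (-20)·L_3
  20·L_0(s) = -(5/3)s^3 + (10/3)s^2 + (5/3)s - 10/3
  1·L_1(s) = (1/6)s^3 - (1/6)s^2 - (2/3)s + 2/3
  (-7)·L_2(s) = (7/6)s^3 + (7/6)s^2 - (14/3)s - 14/3
  (-20)·L_3(s) = -(5/3)s^3 - (10/3)s^2 + (5/3)s + 10/3
Adding term by term: -2s^3 + s^2 - 2s - 4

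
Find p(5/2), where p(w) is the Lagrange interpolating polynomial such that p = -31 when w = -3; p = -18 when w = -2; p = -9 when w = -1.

-9

L_0(5/2) = (9/2)·(7/2)/[(-1)·(-2)] = 63/8
L_1(5/2) = (11/2)·(7/2)/[(1)·(-1)] = -77/4
L_2(5/2) = (11/2)·(9/2)/[(2)·(1)] = 99/8
Sum: (-31)·(63/8) + (-18)·(-77/4) + (-9)·(99/8) = -9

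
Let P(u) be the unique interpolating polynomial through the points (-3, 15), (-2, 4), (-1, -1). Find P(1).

7

L_0(1) = (3)·(2)/[(-1)·(-2)] = 3
L_1(1) = (4)·(2)/[(1)·(-1)] = -8
L_2(1) = (4)·(3)/[(2)·(1)] = 6
Sum: 15·(3) + 4·(-8) + (-1)·(6) = 7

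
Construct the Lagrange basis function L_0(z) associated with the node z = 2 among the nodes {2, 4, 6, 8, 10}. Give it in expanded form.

L_0(z) = (z - 4)(z - 6)(z - 8)(z - 10) / [(-2)·(-4)·(-6)·(-8)]
       = (z^4 - 28z^3 + 284z^2 - 1232z + 1920) / (384)

L_0(z) = (1/384)z^4 - (7/96)z^3 + (71/96)z^2 - (77/24)z + 5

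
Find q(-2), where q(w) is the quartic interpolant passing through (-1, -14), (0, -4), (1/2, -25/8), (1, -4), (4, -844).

Evaluate each Lagrange basis at w = -2:
L_0(-2) = (-2)·(-5/2)·(-3)·(-6)/[(-1)·(-3/2)·(-2)·(-5)] = 6
L_1(-2) = (-1)·(-5/2)·(-3)·(-6)/[(1)·(-1/2)·(-1)·(-4)] = -45/2
L_2(-2) = (-1)·(-2)·(-3)·(-6)/[(3/2)·(1/2)·(-1/2)·(-7/2)] = 192/7
L_3(-2) = (-1)·(-2)·(-5/2)·(-6)/[(2)·(1)·(1/2)·(-3)] = -10
L_4(-2) = (-1)·(-2)·(-5/2)·(-3)/[(5)·(4)·(7/2)·(3)] = 1/14
Sum: (-14)·(6) + (-4)·(-45/2) + (-25/8)·(192/7) + (-4)·(-10) + (-844)·(1/14) = -100

-100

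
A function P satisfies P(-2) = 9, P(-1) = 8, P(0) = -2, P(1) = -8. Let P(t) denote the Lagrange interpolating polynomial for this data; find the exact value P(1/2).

-101/16

Evaluate each Lagrange basis at t = 1/2:
L_0(1/2) = (3/2)·(1/2)·(-1/2)/[(-1)·(-2)·(-3)] = 1/16
L_1(1/2) = (5/2)·(1/2)·(-1/2)/[(1)·(-1)·(-2)] = -5/16
L_2(1/2) = (5/2)·(3/2)·(-1/2)/[(2)·(1)·(-1)] = 15/16
L_3(1/2) = (5/2)·(3/2)·(1/2)/[(3)·(2)·(1)] = 5/16
Sum: 9·(1/16) + 8·(-5/16) + (-2)·(15/16) + (-8)·(5/16) = -101/16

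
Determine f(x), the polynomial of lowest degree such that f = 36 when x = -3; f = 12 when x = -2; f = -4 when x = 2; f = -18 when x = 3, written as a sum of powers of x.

Newton's divided differences:
f[-3,-2] = (12 - 36) / (-2 - (-3)) = -24
f[-2,2] = (-4 - 12) / (2 - (-2)) = -4
f[2,3] = (-18 - (-4)) / (3 - 2) = -14
f[-3,-2,2] = (-4 - (-24)) / (2 - (-3)) = 4
f[-2,2,3] = (-14 - (-4)) / (3 - (-2)) = -2
f[-3,-2,2,3] = (-2 - 4) / (3 - (-3)) = -1
f(x) = 36 + (-24)·(x + 3) + 4·(x + 3)(x + 2) + (-1)·(x + 3)(x + 2)(x - 2)
Expanding: f(x) = -x^3 + x^2

f(x) = -x^3 + x^2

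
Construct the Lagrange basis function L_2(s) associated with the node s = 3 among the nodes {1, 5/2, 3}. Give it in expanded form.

L_2(s) = s^2 - (7/2)s + 5/2

L_2(s) = (s - 1)(s - 5/2) / [(2)·(1/2)]
       = (s^2 - (7/2)s + 5/2) / (1)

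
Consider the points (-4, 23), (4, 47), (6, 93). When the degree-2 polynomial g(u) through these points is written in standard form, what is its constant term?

L_0(u) = (u - 4)(u - 6) / [80] = (1/80)u^2 - (1/8)u + 3/10
L_1(u) = (u + 4)(u - 6) / [-16] = -(1/16)u^2 + (1/8)u + 3/2
L_2(u) = (u + 4)(u - 4) / [20] = (1/20)u^2 - 4/5
g(u) = 23·L_0 + 47·L_1 + 93·L_2
Only the constant term is needed; take it from each L_i and combine:
23·(3/10) + 47·(3/2) + 93·(-4/5) = 3

3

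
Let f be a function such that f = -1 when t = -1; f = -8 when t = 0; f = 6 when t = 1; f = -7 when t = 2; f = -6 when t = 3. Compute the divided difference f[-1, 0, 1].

21/2

f[-1,0] = (-8 - (-1)) / (0 - (-1)) = -7
f[0,1] = (6 - (-8)) / (1 - 0) = 14
f[-1,0,1] = (14 - (-7)) / (1 - (-1)) = 21/2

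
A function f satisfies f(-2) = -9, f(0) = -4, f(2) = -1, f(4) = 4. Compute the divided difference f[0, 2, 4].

f[0,2] = (-1 - (-4)) / (2 - 0) = 3/2
f[2,4] = (4 - (-1)) / (4 - 2) = 5/2
f[0,2,4] = (5/2 - 3/2) / (4 - 0) = 1/4

1/4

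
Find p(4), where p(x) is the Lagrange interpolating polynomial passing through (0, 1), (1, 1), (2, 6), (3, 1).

Evaluate each Lagrange basis at x = 4:
L_0(4) = (3)·(2)·(1)/[(-1)·(-2)·(-3)] = -1
L_1(4) = (4)·(2)·(1)/[(1)·(-1)·(-2)] = 4
L_2(4) = (4)·(3)·(1)/[(2)·(1)·(-1)] = -6
L_3(4) = (4)·(3)·(2)/[(3)·(2)·(1)] = 4
Sum: 1·(-1) + 1·(4) + 6·(-6) + 1·(4) = -29

-29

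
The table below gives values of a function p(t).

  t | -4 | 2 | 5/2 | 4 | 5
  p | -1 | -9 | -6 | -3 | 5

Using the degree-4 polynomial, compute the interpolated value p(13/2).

Evaluate each Lagrange basis at t = 13/2:
L_0(13/2) = (9/2)·(4)·(5/2)·(3/2)/[(-6)·(-13/2)·(-8)·(-9)] = 5/208
L_1(13/2) = (21/2)·(4)·(5/2)·(3/2)/[(6)·(-1/2)·(-2)·(-3)] = -35/4
L_2(13/2) = (21/2)·(9/2)·(5/2)·(3/2)/[(13/2)·(1/2)·(-3/2)·(-5/2)] = 189/13
L_3(13/2) = (21/2)·(9/2)·(4)·(3/2)/[(8)·(2)·(3/2)·(-1)] = -189/16
L_4(13/2) = (21/2)·(9/2)·(4)·(5/2)/[(9)·(3)·(5/2)·(1)] = 7
Sum: (-1)·(5/208) + (-9)·(-35/4) + (-6)·(189/13) + (-3)·(-189/16) + 5·(7) = 6441/104

6441/104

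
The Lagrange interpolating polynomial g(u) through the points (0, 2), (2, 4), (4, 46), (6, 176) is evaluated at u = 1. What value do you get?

1

L_0(1) = (-1)·(-3)·(-5)/[(-2)·(-4)·(-6)] = 5/16
L_1(1) = (1)·(-3)·(-5)/[(2)·(-2)·(-4)] = 15/16
L_2(1) = (1)·(-1)·(-5)/[(4)·(2)·(-2)] = -5/16
L_3(1) = (1)·(-1)·(-3)/[(6)·(4)·(2)] = 1/16
Sum: 2·(5/16) + 4·(15/16) + 46·(-5/16) + 176·(1/16) = 1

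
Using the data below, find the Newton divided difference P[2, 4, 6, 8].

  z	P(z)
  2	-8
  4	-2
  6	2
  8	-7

-11/48

P[2,4] = (-2 - (-8)) / (4 - 2) = 3
P[4,6] = (2 - (-2)) / (6 - 4) = 2
P[6,8] = (-7 - 2) / (8 - 6) = -9/2
P[2,4,6] = (2 - 3) / (6 - 2) = -1/4
P[4,6,8] = (-9/2 - 2) / (8 - 4) = -13/8
P[2,4,6,8] = (-13/8 - (-1/4)) / (8 - 2) = -11/48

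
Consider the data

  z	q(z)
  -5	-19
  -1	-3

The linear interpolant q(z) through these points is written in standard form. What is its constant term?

Build the Lagrange basis polynomials:
L_0(z) = (z + 1) / [-4] = -(1/4)z - 1/4
L_1(z) = (z + 5) / [4] = (1/4)z + 5/4
q(z) = (-19)·L_0 + (-3)·L_1
Only the constant term is needed; take it from each L_i and combine:
(-19)·(-1/4) + (-3)·(5/4) = 1

1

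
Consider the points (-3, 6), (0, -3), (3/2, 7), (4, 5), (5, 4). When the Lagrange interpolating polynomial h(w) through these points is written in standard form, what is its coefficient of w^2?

227/3780

L_0(w) = w(w - 3/2)(w - 4)(w - 5) / [756] = (1/756)w^4 - (1/72)w^3 + (67/1512)w^2 - (5/126)w
L_1(w) = (w + 3)(w - 3/2)(w - 4)(w - 5) / [-90] = -(1/90)w^4 + (1/12)w^3 - (1/45)w^2 - (47/60)w + 1
L_2(w) = (w + 3)w(w - 4)(w - 5) / [945/16] = (16/945)w^4 - (32/315)w^3 - (16/135)w^2 + (64/63)w
L_3(w) = (w + 3)w(w - 3/2)(w - 5) / [-70] = -(1/70)w^4 + (1/20)w^3 + (6/35)w^2 - (9/28)w
L_4(w) = (w + 3)w(w - 3/2)(w - 4) / [140] = (1/140)w^4 - (1/56)w^3 - (3/40)w^2 + (9/70)w
h(w) = 6·L_0 + (-3)·L_1 + 7·L_2 + 5·L_3 + 4·L_4
Only the coefficient of w^2 is needed; take it from each L_i and combine:
6·(67/1512) + (-3)·(-1/45) + 7·(-16/135) + 5·(6/35) + 4·(-3/40) = 227/3780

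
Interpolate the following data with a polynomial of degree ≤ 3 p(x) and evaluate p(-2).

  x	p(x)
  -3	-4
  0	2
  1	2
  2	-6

-26/5

Evaluate each Lagrange basis at x = -2:
L_0(-2) = (-2)·(-3)·(-4)/[(-3)·(-4)·(-5)] = 2/5
L_1(-2) = (1)·(-3)·(-4)/[(3)·(-1)·(-2)] = 2
L_2(-2) = (1)·(-2)·(-4)/[(4)·(1)·(-1)] = -2
L_3(-2) = (1)·(-2)·(-3)/[(5)·(2)·(1)] = 3/5
Sum: (-4)·(2/5) + 2·(2) + 2·(-2) + (-6)·(3/5) = -26/5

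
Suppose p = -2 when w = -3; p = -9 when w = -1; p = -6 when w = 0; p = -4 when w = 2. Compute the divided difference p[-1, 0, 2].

p[-1,0] = (-6 - (-9)) / (0 - (-1)) = 3
p[0,2] = (-4 - (-6)) / (2 - 0) = 1
p[-1,0,2] = (1 - 3) / (2 - (-1)) = -2/3

-2/3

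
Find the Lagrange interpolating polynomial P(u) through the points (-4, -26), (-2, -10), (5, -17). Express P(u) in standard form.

Build the Lagrange basis polynomials:
L_0(u) = (u + 2)(u - 5) / [18] = (1/18)u^2 - (1/6)u - 5/9
L_1(u) = (u + 4)(u - 5) / [-14] = -(1/14)u^2 + (1/14)u + 10/7
L_2(u) = (u + 4)(u + 2) / [63] = (1/63)u^2 + (2/21)u + 8/63
P(u) = (-26)·L_0 + (-10)·L_1 + (-17)·L_2
  (-26)·L_0(u) = -(13/9)u^2 + (13/3)u + 130/9
  (-10)·L_1(u) = (5/7)u^2 - (5/7)u - 100/7
  (-17)·L_2(u) = -(17/63)u^2 - (34/21)u - 136/63
Adding term by term: -u^2 + 2u - 2

P(u) = -u^2 + 2u - 2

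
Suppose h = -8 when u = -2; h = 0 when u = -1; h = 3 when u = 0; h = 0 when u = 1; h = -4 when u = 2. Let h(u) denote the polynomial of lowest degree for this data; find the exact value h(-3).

-14

Evaluate each Lagrange basis at u = -3:
L_0(-3) = (-2)·(-3)·(-4)·(-5)/[(-1)·(-2)·(-3)·(-4)] = 5
L_1(-3) = (-1)·(-3)·(-4)·(-5)/[(1)·(-1)·(-2)·(-3)] = -10
L_2(-3) = (-1)·(-2)·(-4)·(-5)/[(2)·(1)·(-1)·(-2)] = 10
L_3(-3) = (-1)·(-2)·(-3)·(-5)/[(3)·(2)·(1)·(-1)] = -5
L_4(-3) = (-1)·(-2)·(-3)·(-4)/[(4)·(3)·(2)·(1)] = 1
Sum: (-8)·(5) + 0 + 3·(10) + 0 + (-4)·(1) = -14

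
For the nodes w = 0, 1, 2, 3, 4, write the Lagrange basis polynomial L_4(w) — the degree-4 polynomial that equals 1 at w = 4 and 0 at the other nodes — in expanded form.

L_4(w) = w(w - 1)(w - 2)(w - 3) / [(4)·(3)·(2)·(1)]
       = (w^4 - 6w^3 + 11w^2 - 6w) / (24)

L_4(w) = (1/24)w^4 - (1/4)w^3 + (11/24)w^2 - (1/4)w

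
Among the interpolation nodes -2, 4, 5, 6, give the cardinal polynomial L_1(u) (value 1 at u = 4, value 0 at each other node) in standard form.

L_1(u) = (1/12)u^3 - (3/4)u^2 + (2/3)u + 5

L_1(u) = (u + 2)(u - 5)(u - 6) / [(6)·(-1)·(-2)]
       = (u^3 - 9u^2 + 8u + 60) / (12)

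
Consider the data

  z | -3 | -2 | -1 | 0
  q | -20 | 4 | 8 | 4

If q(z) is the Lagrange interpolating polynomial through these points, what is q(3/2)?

37/4

Evaluate each Lagrange basis at z = 3/2:
L_0(3/2) = (7/2)·(5/2)·(3/2)/[(-1)·(-2)·(-3)] = -35/16
L_1(3/2) = (9/2)·(5/2)·(3/2)/[(1)·(-1)·(-2)] = 135/16
L_2(3/2) = (9/2)·(7/2)·(3/2)/[(2)·(1)·(-1)] = -189/16
L_3(3/2) = (9/2)·(7/2)·(5/2)/[(3)·(2)·(1)] = 105/16
Sum: (-20)·(-35/16) + 4·(135/16) + 8·(-189/16) + 4·(105/16) = 37/4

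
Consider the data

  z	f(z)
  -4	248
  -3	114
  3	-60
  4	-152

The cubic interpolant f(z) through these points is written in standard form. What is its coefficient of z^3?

-3

Build the Lagrange basis polynomials:
L_0(z) = (z + 3)(z - 3)(z - 4) / [-56] = -(1/56)z^3 + (1/14)z^2 + (9/56)z - 9/14
L_1(z) = (z + 4)(z - 3)(z - 4) / [42] = (1/42)z^3 - (1/14)z^2 - (8/21)z + 8/7
L_2(z) = (z + 4)(z + 3)(z - 4) / [-42] = -(1/42)z^3 - (1/14)z^2 + (8/21)z + 8/7
L_3(z) = (z + 4)(z + 3)(z - 3) / [56] = (1/56)z^3 + (1/14)z^2 - (9/56)z - 9/14
f(z) = 248·L_0 + 114·L_1 + (-60)·L_2 + (-152)·L_3
Only the coefficient of z^3 is needed; take it from each L_i and combine:
248·(-1/56) + 114·(1/42) + (-60)·(-1/42) + (-152)·(1/56) = -3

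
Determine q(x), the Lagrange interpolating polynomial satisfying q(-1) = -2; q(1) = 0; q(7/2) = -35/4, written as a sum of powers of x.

Build the Lagrange basis polynomials:
L_0(x) = (x - 1)(x - 7/2) / [9] = (1/9)x^2 - (1/2)x + 7/18
L_1(x) = (x + 1)(x - 7/2) / [-5] = -(1/5)x^2 + (1/2)x + 7/10
L_2(x) = (x + 1)(x - 1) / [45/4] = (4/45)x^2 - 4/45
q(x) = (-2)·L_0 + 0·L_1 + (-35/4)·L_2
  (-2)·L_0(x) = -(2/9)x^2 + x - 7/9
  0·L_1(x) = 0
  (-35/4)·L_2(x) = -(7/9)x^2 + 7/9
Adding term by term: -x^2 + x

q(x) = -x^2 + x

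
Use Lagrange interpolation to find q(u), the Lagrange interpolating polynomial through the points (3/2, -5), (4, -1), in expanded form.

L_0(u) = (u - 4) / [-5/2] = -(2/5)u + 8/5
L_1(u) = (u - 3/2) / [5/2] = (2/5)u - 3/5
q(u) = (-5)·L_0 + (-1)·L_1
  (-5)·L_0(u) = 2u - 8
  (-1)·L_1(u) = -(2/5)u + 3/5
Adding term by term: (8/5)u - 37/5

q(u) = (8/5)u - 37/5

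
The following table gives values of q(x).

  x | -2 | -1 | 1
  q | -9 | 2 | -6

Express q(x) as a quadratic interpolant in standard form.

Newton's divided differences:
q[-2,-1] = (2 - (-9)) / (-1 - (-2)) = 11
q[-1,1] = (-6 - 2) / (1 - (-1)) = -4
q[-2,-1,1] = (-4 - 11) / (1 - (-2)) = -5
q(x) = -9 + 11·(x + 2) + (-5)·(x + 2)(x + 1)
Expanding: q(x) = -5x^2 - 4x + 3

q(x) = -5x^2 - 4x + 3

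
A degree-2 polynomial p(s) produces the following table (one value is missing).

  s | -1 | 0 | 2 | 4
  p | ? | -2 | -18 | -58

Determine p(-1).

-3

The 3 known values determine p uniquely (degree ≤ 2).
Evaluate each Lagrange basis at s = -1:
L_0(-1) = (-3)·(-5)/[(-2)·(-4)] = 15/8
L_1(-1) = (-1)·(-5)/[(2)·(-2)] = -5/4
L_2(-1) = (-1)·(-3)/[(4)·(2)] = 3/8
Sum: (-2)·(15/8) + (-18)·(-5/4) + (-58)·(3/8) = -3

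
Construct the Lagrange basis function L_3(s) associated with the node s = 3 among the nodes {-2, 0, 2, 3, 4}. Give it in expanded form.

L_3(s) = (s + 2)s(s - 2)(s - 4) / [(5)·(3)·(1)·(-1)]
       = (s^4 - 4s^3 - 4s^2 + 16s) / (-15)

L_3(s) = -(1/15)s^4 + (4/15)s^3 + (4/15)s^2 - (16/15)s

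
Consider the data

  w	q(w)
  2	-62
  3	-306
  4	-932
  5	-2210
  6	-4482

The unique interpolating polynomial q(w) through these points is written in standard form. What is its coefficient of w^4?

The leading coefficient equals the top divided difference q[2,3,4,5,6].
q[2,3] = (-306 - (-62)) / (3 - 2) = -244
q[3,4] = (-932 - (-306)) / (4 - 3) = -626
q[4,5] = (-2210 - (-932)) / (5 - 4) = -1278
q[5,6] = (-4482 - (-2210)) / (6 - 5) = -2272
q[2,3,4] = (-626 - (-244)) / (4 - 2) = -191
q[3,4,5] = (-1278 - (-626)) / (5 - 3) = -326
q[4,5,6] = (-2272 - (-1278)) / (6 - 4) = -497
q[2,3,4,5] = (-326 - (-191)) / (5 - 2) = -45
q[3,4,5,6] = (-497 - (-326)) / (6 - 3) = -57
q[2,3,4,5,6] = (-57 - (-45)) / (6 - 2) = -3

-3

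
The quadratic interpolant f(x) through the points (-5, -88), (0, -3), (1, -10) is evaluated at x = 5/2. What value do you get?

L_0(5/2) = (5/2)·(3/2)/[(-5)·(-6)] = 1/8
L_1(5/2) = (15/2)·(3/2)/[(5)·(-1)] = -9/4
L_2(5/2) = (15/2)·(5/2)/[(6)·(1)] = 25/8
Sum: (-88)·(1/8) + (-3)·(-9/4) + (-10)·(25/8) = -71/2

-71/2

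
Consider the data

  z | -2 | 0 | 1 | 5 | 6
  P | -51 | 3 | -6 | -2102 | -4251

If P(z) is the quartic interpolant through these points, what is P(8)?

-13061

Evaluate each Lagrange basis at z = 8:
L_0(8) = (8)·(7)·(3)·(2)/[(-2)·(-3)·(-7)·(-8)] = 1
L_1(8) = (10)·(7)·(3)·(2)/[(2)·(-1)·(-5)·(-6)] = -7
L_2(8) = (10)·(8)·(3)·(2)/[(3)·(1)·(-4)·(-5)] = 8
L_3(8) = (10)·(8)·(7)·(2)/[(7)·(5)·(4)·(-1)] = -8
L_4(8) = (10)·(8)·(7)·(3)/[(8)·(6)·(5)·(1)] = 7
Sum: (-51)·(1) + 3·(-7) + (-6)·(8) + (-2102)·(-8) + (-4251)·(7) = -13061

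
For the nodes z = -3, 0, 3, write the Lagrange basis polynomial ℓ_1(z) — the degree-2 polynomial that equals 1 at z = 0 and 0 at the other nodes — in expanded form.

ℓ_1(z) = -(1/9)z^2 + 1

ℓ_1(z) = (z + 3)(z - 3) / [(3)·(-3)]
       = (z^2 - 9) / (-9)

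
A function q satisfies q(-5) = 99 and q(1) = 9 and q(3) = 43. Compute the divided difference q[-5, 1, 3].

q[-5,1] = (9 - 99) / (1 - (-5)) = -15
q[1,3] = (43 - 9) / (3 - 1) = 17
q[-5,1,3] = (17 - (-15)) / (3 - (-5)) = 4

4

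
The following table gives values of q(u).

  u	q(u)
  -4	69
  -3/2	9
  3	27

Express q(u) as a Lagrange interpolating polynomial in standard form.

L_0(u) = (u + 3/2)(u - 3) / [35/2] = (2/35)u^2 - (3/35)u - 9/35
L_1(u) = (u + 4)(u - 3) / [-45/4] = -(4/45)u^2 - (4/45)u + 16/15
L_2(u) = (u + 4)(u + 3/2) / [63/2] = (2/63)u^2 + (11/63)u + 4/21
q(u) = 69·L_0 + 9·L_1 + 27·L_2
  69·L_0(u) = (138/35)u^2 - (207/35)u - 621/35
  9·L_1(u) = -(4/5)u^2 - (4/5)u + 48/5
  27·L_2(u) = (6/7)u^2 + (33/7)u + 36/7
Adding term by term: 4u^2 - 2u - 3

q(u) = 4u^2 - 2u - 3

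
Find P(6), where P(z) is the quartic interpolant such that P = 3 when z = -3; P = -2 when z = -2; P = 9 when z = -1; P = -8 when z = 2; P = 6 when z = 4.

Evaluate each Lagrange basis at z = 6:
L_0(6) = (8)·(7)·(4)·(2)/[(-1)·(-2)·(-5)·(-7)] = 32/5
L_1(6) = (9)·(7)·(4)·(2)/[(1)·(-1)·(-4)·(-6)] = -21
L_2(6) = (9)·(8)·(4)·(2)/[(2)·(1)·(-3)·(-5)] = 96/5
L_3(6) = (9)·(8)·(7)·(2)/[(5)·(4)·(3)·(-2)] = -42/5
L_4(6) = (9)·(8)·(7)·(4)/[(7)·(6)·(5)·(2)] = 24/5
Sum: 3·(32/5) + (-2)·(-21) + 9·(96/5) + (-8)·(-42/5) + 6·(24/5) = 330

330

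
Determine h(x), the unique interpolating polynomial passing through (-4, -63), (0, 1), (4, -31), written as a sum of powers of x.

Build the Lagrange basis polynomials:
L_0(x) = x(x - 4) / [32] = (1/32)x^2 - (1/8)x
L_1(x) = (x + 4)(x - 4) / [-16] = -(1/16)x^2 + 1
L_2(x) = (x + 4)x / [32] = (1/32)x^2 + (1/8)x
h(x) = (-63)·L_0 + 1·L_1 + (-31)·L_2
  (-63)·L_0(x) = -(63/32)x^2 + (63/8)x
  1·L_1(x) = -(1/16)x^2 + 1
  (-31)·L_2(x) = -(31/32)x^2 - (31/8)x
Adding term by term: -3x^2 + 4x + 1

h(x) = -3x^2 + 4x + 1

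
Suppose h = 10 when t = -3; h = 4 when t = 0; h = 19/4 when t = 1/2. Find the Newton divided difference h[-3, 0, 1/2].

h[-3,0] = (4 - 10) / (0 - (-3)) = -2
h[0,1/2] = (19/4 - 4) / (1/2 - 0) = 3/2
h[-3,0,1/2] = (3/2 - (-2)) / (1/2 - (-3)) = 1

1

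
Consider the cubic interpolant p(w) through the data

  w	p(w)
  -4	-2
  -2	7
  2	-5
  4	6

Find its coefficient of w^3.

The leading coefficient equals the top divided difference p[-4,-2,2,4].
p[-4,-2] = (7 - (-2)) / (-2 - (-4)) = 9/2
p[-2,2] = (-5 - 7) / (2 - (-2)) = -3
p[2,4] = (6 - (-5)) / (4 - 2) = 11/2
p[-4,-2,2] = (-3 - 9/2) / (2 - (-4)) = -5/4
p[-2,2,4] = (11/2 - (-3)) / (4 - (-2)) = 17/12
p[-4,-2,2,4] = (17/12 - (-5/4)) / (4 - (-4)) = 1/3

1/3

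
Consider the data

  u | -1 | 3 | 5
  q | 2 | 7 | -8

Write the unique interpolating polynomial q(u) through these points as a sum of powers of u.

Build the Lagrange basis polynomials:
L_0(u) = (u - 3)(u - 5) / [24] = (1/24)u^2 - (1/3)u + 5/8
L_1(u) = (u + 1)(u - 5) / [-8] = -(1/8)u^2 + (1/2)u + 5/8
L_2(u) = (u + 1)(u - 3) / [12] = (1/12)u^2 - (1/6)u - 1/4
q(u) = 2·L_0 + 7·L_1 + (-8)·L_2
  2·L_0(u) = (1/12)u^2 - (2/3)u + 5/4
  7·L_1(u) = -(7/8)u^2 + (7/2)u + 35/8
  (-8)·L_2(u) = -(2/3)u^2 + (4/3)u + 2
Adding term by term: -(35/24)u^2 + (25/6)u + 61/8

q(u) = -(35/24)u^2 + (25/6)u + 61/8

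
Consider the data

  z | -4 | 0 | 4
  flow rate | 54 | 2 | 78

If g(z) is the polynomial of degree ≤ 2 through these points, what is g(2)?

Evaluate each Lagrange basis at z = 2:
L_0(2) = (2)·(-2)/[(-4)·(-8)] = -1/8
L_1(2) = (6)·(-2)/[(4)·(-4)] = 3/4
L_2(2) = (6)·(2)/[(8)·(4)] = 3/8
Sum: 54·(-1/8) + 2·(3/4) + 78·(3/8) = 24

24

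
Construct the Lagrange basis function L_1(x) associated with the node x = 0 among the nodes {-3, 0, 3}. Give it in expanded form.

L_1(x) = -(1/9)x^2 + 1

L_1(x) = (x + 3)(x - 3) / [(3)·(-3)]
       = (x^2 - 9) / (-9)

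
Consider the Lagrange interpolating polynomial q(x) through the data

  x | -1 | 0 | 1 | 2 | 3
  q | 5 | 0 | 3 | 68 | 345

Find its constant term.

0

Build the Lagrange basis polynomials:
L_0(x) = x(x - 1)(x - 2)(x - 3) / [24] = (1/24)x^4 - (1/4)x^3 + (11/24)x^2 - (1/4)x
L_1(x) = (x + 1)(x - 1)(x - 2)(x - 3) / [-6] = -(1/6)x^4 + (5/6)x^3 - (5/6)x^2 - (5/6)x + 1
L_2(x) = (x + 1)x(x - 2)(x - 3) / [4] = (1/4)x^4 - x^3 + (1/4)x^2 + (3/2)x
L_3(x) = (x + 1)x(x - 1)(x - 3) / [-6] = -(1/6)x^4 + (1/2)x^3 + (1/6)x^2 - (1/2)x
L_4(x) = (x + 1)x(x - 1)(x - 2) / [24] = (1/24)x^4 - (1/12)x^3 - (1/24)x^2 + (1/12)x
q(x) = 5·L_0 + 0·L_1 + 3·L_2 + 68·L_3 + 345·L_4
Only the constant term is needed; take it from each L_i and combine:
5·(0) + 0·(1) + 3·(0) + 68·(0) + 345·(0) = 0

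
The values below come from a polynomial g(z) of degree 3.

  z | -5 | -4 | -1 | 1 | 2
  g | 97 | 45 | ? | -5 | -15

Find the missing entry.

The 4 known values determine g uniquely (degree ≤ 3).
L_0(-1) = (3)·(-2)·(-3)/[(-1)·(-6)·(-7)] = -3/7
L_1(-1) = (4)·(-2)·(-3)/[(1)·(-5)·(-6)] = 4/5
L_2(-1) = (4)·(3)·(-3)/[(6)·(5)·(-1)] = 6/5
L_3(-1) = (4)·(3)·(-2)/[(7)·(6)·(1)] = -4/7
Sum: 97·(-3/7) + 45·(4/5) + (-5)·(6/5) + (-15)·(-4/7) = -3

-3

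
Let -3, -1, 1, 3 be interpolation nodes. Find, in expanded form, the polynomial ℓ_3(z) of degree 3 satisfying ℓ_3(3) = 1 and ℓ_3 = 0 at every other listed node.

ℓ_3(z) = (1/48)z^3 + (1/16)z^2 - (1/48)z - 1/16

ℓ_3(z) = (z + 3)(z + 1)(z - 1) / [(6)·(4)·(2)]
       = (z^3 + 3z^2 - z - 3) / (48)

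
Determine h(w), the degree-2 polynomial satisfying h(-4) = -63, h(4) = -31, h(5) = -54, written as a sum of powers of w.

Newton's divided differences:
h[-4,4] = (-31 - (-63)) / (4 - (-4)) = 4
h[4,5] = (-54 - (-31)) / (5 - 4) = -23
h[-4,4,5] = (-23 - 4) / (5 - (-4)) = -3
h(w) = -63 + 4·(w + 4) + (-3)·(w + 4)(w - 4)
Expanding: h(w) = -3w^2 + 4w + 1

h(w) = -3w^2 + 4w + 1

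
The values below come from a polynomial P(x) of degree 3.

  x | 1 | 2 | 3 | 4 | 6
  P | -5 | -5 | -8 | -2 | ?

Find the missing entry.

85

The 4 known values determine P uniquely (degree ≤ 3).
Evaluate each Lagrange basis at x = 6:
L_0(6) = (4)·(3)·(2)/[(-1)·(-2)·(-3)] = -4
L_1(6) = (5)·(3)·(2)/[(1)·(-1)·(-2)] = 15
L_2(6) = (5)·(4)·(2)/[(2)·(1)·(-1)] = -20
L_3(6) = (5)·(4)·(3)/[(3)·(2)·(1)] = 10
Sum: (-5)·(-4) + (-5)·(15) + (-8)·(-20) + (-2)·(10) = 85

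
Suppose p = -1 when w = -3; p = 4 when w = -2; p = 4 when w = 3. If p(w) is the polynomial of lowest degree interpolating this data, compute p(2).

22/3

Using Newton's divided-difference form:
p[-3,-2] = (4 - (-1)) / (-2 - (-3)) = 5
p[-2,3] = (4 - 4) / (3 - (-2)) = 0
p[-3,-2,3] = (0 - 5) / (3 - (-3)) = -5/6
p(2) = -1 + 5·(5) + (-5/6)·(5)·(4) = 22/3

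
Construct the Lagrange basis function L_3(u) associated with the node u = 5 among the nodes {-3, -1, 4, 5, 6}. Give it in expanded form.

L_3(u) = -(1/48)u^4 + (1/8)u^3 + (13/48)u^2 - (11/8)u - 3/2

L_3(u) = (u + 3)(u + 1)(u - 4)(u - 6) / [(8)·(6)·(1)·(-1)]
       = (u^4 - 6u^3 - 13u^2 + 66u + 72) / (-48)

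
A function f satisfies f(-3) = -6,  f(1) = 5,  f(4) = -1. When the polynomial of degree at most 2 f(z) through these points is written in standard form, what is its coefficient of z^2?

-19/28

The leading coefficient equals the top divided difference f[-3,1,4].
f[-3,1] = (5 - (-6)) / (1 - (-3)) = 11/4
f[1,4] = (-1 - 5) / (4 - 1) = -2
f[-3,1,4] = (-2 - 11/4) / (4 - (-3)) = -19/28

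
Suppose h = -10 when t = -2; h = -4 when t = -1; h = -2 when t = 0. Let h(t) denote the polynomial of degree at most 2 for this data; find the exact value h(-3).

L_0(-3) = (-2)·(-3)/[(-1)·(-2)] = 3
L_1(-3) = (-1)·(-3)/[(1)·(-1)] = -3
L_2(-3) = (-1)·(-2)/[(2)·(1)] = 1
Sum: (-10)·(3) + (-4)·(-3) + (-2)·(1) = -20

-20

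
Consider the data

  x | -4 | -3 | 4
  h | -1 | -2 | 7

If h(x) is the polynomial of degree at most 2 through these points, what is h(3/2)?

4/7

Evaluate each Lagrange basis at x = 3/2:
L_0(3/2) = (9/2)·(-5/2)/[(-1)·(-8)] = -45/32
L_1(3/2) = (11/2)·(-5/2)/[(1)·(-7)] = 55/28
L_2(3/2) = (11/2)·(9/2)/[(8)·(7)] = 99/224
Sum: (-1)·(-45/32) + (-2)·(55/28) + 7·(99/224) = 4/7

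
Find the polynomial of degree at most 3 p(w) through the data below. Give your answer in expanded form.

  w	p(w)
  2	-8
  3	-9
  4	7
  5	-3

p(w) = -(43/6)w^3 + 73w^2 - (1379/6)w + 217

Build the Lagrange basis polynomials:
L_0(w) = (w - 3)(w - 4)(w - 5) / [-6] = -(1/6)w^3 + 2w^2 - (47/6)w + 10
L_1(w) = (w - 2)(w - 4)(w - 5) / [2] = (1/2)w^3 - (11/2)w^2 + 19w - 20
L_2(w) = (w - 2)(w - 3)(w - 5) / [-2] = -(1/2)w^3 + 5w^2 - (31/2)w + 15
L_3(w) = (w - 2)(w - 3)(w - 4) / [6] = (1/6)w^3 - (3/2)w^2 + (13/3)w - 4
p(w) = (-8)·L_0 + (-9)·L_1 + 7·L_2 + (-3)·L_3
  (-8)·L_0(w) = (4/3)w^3 - 16w^2 + (188/3)w - 80
  (-9)·L_1(w) = -(9/2)w^3 + (99/2)w^2 - 171w + 180
  7·L_2(w) = -(7/2)w^3 + 35w^2 - (217/2)w + 105
  (-3)·L_3(w) = -(1/2)w^3 + (9/2)w^2 - 13w + 12
Adding term by term: -(43/6)w^3 + 73w^2 - (1379/6)w + 217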